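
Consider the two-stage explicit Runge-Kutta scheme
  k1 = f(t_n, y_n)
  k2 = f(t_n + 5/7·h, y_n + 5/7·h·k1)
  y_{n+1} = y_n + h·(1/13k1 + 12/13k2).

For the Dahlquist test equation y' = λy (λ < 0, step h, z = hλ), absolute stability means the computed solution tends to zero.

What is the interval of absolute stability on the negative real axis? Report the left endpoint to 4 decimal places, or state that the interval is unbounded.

(-1.5167, 0).

With y'=λy (z=hλ):
  k1=λy_n ⇒ h·k1=z·y_n;  k2=λ(1+5/7z)y_n ⇒ h·k2=z(1+5/7z)y_n
  y_{n+1}/y_n = 1 + 1/13z + 12/13z(1+5/7z) = 1 + z + 60/91z²
  R(z) = 1 + z + 60/91z².

Need |R(x)|<1, x<0.
x=-0.42: |R|=0.6963
R=1: x+60/91x²=0 ⇒ x=−91/60=-1.5167; min R=1−1/(4·60/91)=0.6208>−1
Confirm numerically:
  x=-1.303: |R|=0.81643 <1
  x=-1.255: |R|=0.78348 <1
  x=-0.712: |R|=0.62225 <1
  x=-1.992: |R|=1.62431 >1
  x=-1.670: |R|=1.16884 >1
Stable set (-1.5167, 0).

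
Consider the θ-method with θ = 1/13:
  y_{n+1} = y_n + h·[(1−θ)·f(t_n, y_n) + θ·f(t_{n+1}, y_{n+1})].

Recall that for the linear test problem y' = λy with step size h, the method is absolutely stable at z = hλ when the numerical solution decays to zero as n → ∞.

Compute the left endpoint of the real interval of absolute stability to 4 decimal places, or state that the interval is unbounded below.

left endpoint -2.3636.

With y'=λy (z=hλ):
  y_{n+1} = y_n + z·[12/13·y_n + 1/13·y_{n+1}] ⇒ (1 − 1/13z)y_{n+1} = (1 + 12/13z)y_n
  ⇒ R(z) = (1 + 12/13z)/(1 − 1/13z).

Solve |R(x)|<1 on ℝ⁻.
x=-1.07: |R|=0.0114
R=−1: 1+12/13x = −1+1/13x ⇒ -11/13x=2 ⇒ x=2/(-11/13)=-2.3636
Confirm numerically:
  x=-1.998: |R|=0.73183 <1
  x=-1.992: |R|=0.72732 <1
  x=-1.419: |R|=0.27935 <1
  x=-1.000: |R|=0.07143 <1
  x=-2.566: |R|=1.14300 >1
  x=-2.505: |R|=1.10029 >1
So |R|<1 on (-2.3636, 0).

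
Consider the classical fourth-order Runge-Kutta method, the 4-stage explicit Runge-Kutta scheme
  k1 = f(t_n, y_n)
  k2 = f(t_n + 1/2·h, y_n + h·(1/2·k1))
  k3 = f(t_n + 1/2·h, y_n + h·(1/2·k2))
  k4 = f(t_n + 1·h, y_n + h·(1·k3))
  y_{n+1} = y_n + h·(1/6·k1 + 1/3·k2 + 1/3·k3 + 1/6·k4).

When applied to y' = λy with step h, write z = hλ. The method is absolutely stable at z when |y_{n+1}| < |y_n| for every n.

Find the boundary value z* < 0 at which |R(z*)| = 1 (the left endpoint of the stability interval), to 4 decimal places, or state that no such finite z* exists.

Test eqn y'=λy, z=hλ:
  order 4, 4-stage ⇒ R(z)=1+z+z^2/2+z^3/6+z^4/24
  (e.g. R(-1.71)=0.27495, |R|=0.27495)

Solve |R(x)|<1 on ℝ⁻.
x=-1.71: |R|=0.2749
|R(-2.64)|=0.8021 |R(-0.94)|=0.3959 |R(-0.83)|=0.4389
Bisect:
  x_lo=-3.2941 |R|=2.0801  x_hi=-0.3361 |R|=0.7146
  mid=-1.81507 |R|=0.28778 →hi
  mid=-2.55458 |R|=0.70434 →hi
  mid=-2.92433 |R|=1.23067 →lo
  mid=-2.73945 |R|=0.93306 →hi
  mid=-2.83189 |R|=1.07256 →lo
  mid=-2.78567 |R|=1.00057 →lo
  mid=-2.76256 |R|=0.96627 →hi
  mid=-2.77412 |R|=0.98328 →hi
  ...
  [-2.78531,-2.78513] ⇒ x*=-2.7853
So |R|<1 on (-2.7853, 0).

z* = -2.7853.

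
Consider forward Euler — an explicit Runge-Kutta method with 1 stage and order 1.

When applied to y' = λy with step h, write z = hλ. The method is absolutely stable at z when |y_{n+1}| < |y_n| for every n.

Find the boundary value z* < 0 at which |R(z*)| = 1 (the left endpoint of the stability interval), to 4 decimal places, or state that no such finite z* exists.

left endpoint -2.0000.

Test eqn y'=λy, z=hλ:
  order 1, 1-stage ⇒ R(z)=1+z
  (e.g. R(-1.22)=-0.22000, |R|=0.22000)

Need |R(x)|<1, x<0.
x=-1.22: |R|=0.2200
|R(-2.09)|=1.0900 |R(-1.53)|=0.5300 |R(-1.31)|=0.3100
Bisect:
  x_lo=-2.8784 |R|=1.8784  x_hi=-0.1906 |R|=0.8094
  mid=-1.53448 |R|=0.53448 →hi
  mid=-2.20644 |R|=1.20644 →lo
  mid=-1.87046 |R|=0.87046 →hi
  mid=-2.03845 |R|=1.03845 →lo
  mid=-1.95445 |R|=0.95445 →hi
  mid=-1.99645 |R|=0.99645 →hi
  mid=-2.01745 |R|=1.01745 →lo
  mid=-2.00695 |R|=1.00695 →lo
  ...
  [-2.00006,-1.99989] ⇒ x*=-2.0000
Interval (-2.0000, 0).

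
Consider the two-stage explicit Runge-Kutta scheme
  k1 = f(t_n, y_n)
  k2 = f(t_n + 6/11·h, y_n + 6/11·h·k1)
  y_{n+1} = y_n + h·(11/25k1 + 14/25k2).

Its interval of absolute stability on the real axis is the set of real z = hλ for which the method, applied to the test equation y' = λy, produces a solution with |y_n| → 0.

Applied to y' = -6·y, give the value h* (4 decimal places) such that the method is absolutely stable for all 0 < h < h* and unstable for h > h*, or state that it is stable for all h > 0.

On y'=λy, z=hλ:
  k1=λy_n ⇒ h·k1=z·y_n;  k2=λ(1+6/11z)y_n ⇒ h·k2=z(1+6/11z)y_n
  y_{n+1}/y_n = 1 + 11/25z + 14/25z(1+6/11z) = 1 + z + 84/275z²
  so R(z) = 1 + z + 84/275z².

Solve |R(x)|<1 on ℝ⁻.
x=-0.72: |R|=0.4383
R=1: x+84/275x²=0 ⇒ x=−275/84=-3.2738; min R=1−1/(4·84/275)=0.1815>−1
Confirm numerically:
  x=-2.487: |R|=0.40229 <1
  x=-2.250: |R|=0.29636 <1
  x=-1.856: |R|=0.19621 <1
  x=-3.814: |R|=1.62932 >1
  x=-3.519: |R|=1.26355 >1
So |R|<1 on (-3.2738, 0).

(-3.2738,0); λ=-6 ⇒ h* = (275/84)/6 = 0.5456.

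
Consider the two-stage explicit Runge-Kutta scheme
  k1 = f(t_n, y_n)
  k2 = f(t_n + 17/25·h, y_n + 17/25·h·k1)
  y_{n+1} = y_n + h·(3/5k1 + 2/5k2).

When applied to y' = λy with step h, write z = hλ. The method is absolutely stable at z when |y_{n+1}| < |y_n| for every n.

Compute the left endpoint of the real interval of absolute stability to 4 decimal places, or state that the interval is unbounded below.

z* = -3.6765.

Set f=λy, z=hλ:
  k1=λy_n ⇒ h·k1=z·y_n;  k2=λ(1+17/25z)y_n ⇒ h·k2=z(1+17/25z)y_n
  y_{n+1}/y_n = 1 + 3/5z + 2/5z(1+17/25z) = 1 + z + 34/125z²
  ⇒ R(z) = 1 + z + 34/125z².

Need |R(x)|<1, x<0.
x=-1.02: |R|=0.2630
R=1: x+34/125x²=0 ⇒ x=−125/34=-3.6765; min R=1−1/(4·34/125)=0.0809>−1
Confirm numerically:
  x=-3.223: |R|=0.60246 <1
  x=-2.587: |R|=0.23338 <1
  x=-1.705: |R|=0.08571 <1
  x=-1.550: |R|=0.10348 <1
  x=-4.084: |R|=1.45270 >1
  x=-3.827: |R|=1.15669 >1
Interval (-3.6765, 0).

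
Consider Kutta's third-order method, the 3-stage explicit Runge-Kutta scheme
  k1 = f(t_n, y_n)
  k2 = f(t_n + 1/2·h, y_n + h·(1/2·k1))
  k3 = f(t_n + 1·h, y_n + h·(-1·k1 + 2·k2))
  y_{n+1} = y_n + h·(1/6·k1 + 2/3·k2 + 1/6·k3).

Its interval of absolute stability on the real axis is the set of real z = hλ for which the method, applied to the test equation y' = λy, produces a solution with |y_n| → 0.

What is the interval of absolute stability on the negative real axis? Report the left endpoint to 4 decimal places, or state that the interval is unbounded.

On y'=λy, z=hλ:
  order 3, 3-stage ⇒ R(z)=1+z+z^2/2+z^3/6
  (e.g. R(-1.08)=0.29325, |R|=0.29325)

Find x<0 with |R(x)|<1.
x=-1.08: |R|=0.2932
|R(-2.27)|=0.6431 |R(-1.64)|=0.0304 |R(-1.63)|=0.0233
Bisect:
  x_lo=-3.1308 |R|=2.3446  x_hi=-0.2933 |R|=0.7455
  mid=-1.71206 |R|=0.08287 →hi
  mid=-2.42144 |R|=0.85606 →hi
  mid=-2.77613 |R|=1.48858 →lo
  mid=-2.59879 |R|=1.14718 →lo
  mid=-2.51011 |R|=0.99568 →hi
  mid=-2.55445 |R|=1.06990 →lo
  mid=-2.53228 |R|=1.03241 →lo
  mid=-2.52120 |R|=1.01395 →lo
  mid=-2.51566 |R|=1.00479 →lo
  ...
  [-2.51289,-2.51271] ⇒ x*=-2.5127
So |R|<1 on (-2.5127, 0).

(-2.5127, 0).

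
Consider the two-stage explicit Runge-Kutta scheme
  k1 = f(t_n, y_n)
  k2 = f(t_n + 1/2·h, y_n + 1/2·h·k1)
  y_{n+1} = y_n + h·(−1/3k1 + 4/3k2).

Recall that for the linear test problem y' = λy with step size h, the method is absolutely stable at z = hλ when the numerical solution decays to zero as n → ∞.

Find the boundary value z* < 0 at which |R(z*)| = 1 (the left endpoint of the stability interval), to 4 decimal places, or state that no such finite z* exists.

z* = -1.5000.

Test eqn y'=λy, z=hλ:
  k1=λy_n ⇒ h·k1=z·y_n;  k2=λ(1+1/2z)y_n ⇒ h·k2=z(1+1/2z)y_n
  y_{n+1}/y_n = 1 − 1/3z + 4/3z(1+1/2z) = 1 + z + 2/3z²
  so R(z) = 1 + z + 2/3z².

Solve |R(x)|<1 on ℝ⁻.
x=-1.25: |R|=0.7917
R=1: x+2/3x²=0 ⇒ x=−3/2=-1.5000; min R=1−1/(4·2/3)=0.6250>−1
Confirm numerically:
  x=-1.367: |R|=0.87879 <1
  x=-1.271: |R|=0.80596 <1
  x=-0.902: |R|=0.64040 <1
  x=-0.840: |R|=0.63040 <1
  x=-1.914: |R|=1.52826 >1
  x=-1.751: |R|=1.29300 >1
So |R|<1 on (-1.5000, 0).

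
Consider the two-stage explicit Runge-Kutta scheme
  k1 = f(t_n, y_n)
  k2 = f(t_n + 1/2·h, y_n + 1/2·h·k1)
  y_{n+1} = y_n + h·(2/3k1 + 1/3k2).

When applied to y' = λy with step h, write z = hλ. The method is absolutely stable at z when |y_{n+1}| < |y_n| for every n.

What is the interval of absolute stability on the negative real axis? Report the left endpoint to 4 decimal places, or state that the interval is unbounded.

z∈(-6.0000,0).

Test eqn y'=λy, z=hλ:
  k1=λy_n ⇒ h·k1=z·y_n;  k2=λ(1+1/2z)y_n ⇒ h·k2=z(1+1/2z)y_n
  y_{n+1}/y_n = 1 + 2/3z + 1/3z(1+1/2z) = 1 + z + 1/6z²
  R(z) = 1 + z + 1/6z².

Need |R(x)|<1, x<0.
x=-1.19: |R|=0.0460
R=1: x+1/6x²=0 ⇒ x=−6=-6.0000; min R=1−1/(4·1/6)=-0.5000>−1
Confirm numerically:
  x=-5.477: |R|=0.52259 <1
  x=-5.172: |R|=0.28626 <1
  x=-3.325: |R|=0.48240 <1
  x=-6.581: |R|=1.63726 >1
  x=-6.498: |R|=1.53933 >1
  x=-6.256: |R|=1.26692 >1
Interval (-6.0000, 0).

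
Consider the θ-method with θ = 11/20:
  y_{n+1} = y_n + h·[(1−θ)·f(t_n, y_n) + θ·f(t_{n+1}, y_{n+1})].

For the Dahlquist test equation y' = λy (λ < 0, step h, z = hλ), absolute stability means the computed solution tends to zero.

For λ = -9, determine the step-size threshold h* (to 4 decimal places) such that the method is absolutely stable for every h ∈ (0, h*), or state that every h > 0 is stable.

interval (−∞, 0). Any h>0 works for λ=-9.

On y'=λy, z=hλ:
  y_{n+1} = y_n + z·[9/20·y_n + 11/20·y_{n+1}] ⇒ (1 − 11/20z)y_{n+1} = (1 + 9/20z)y_n
  ⇒ R(z) = (1 + 9/20z)/(1 − 11/20z).

Need |R(x)|<1, x<0.
x=-0.54: |R|=0.5837
x=-2: |R|=0.0476
x=-10: |R|=0.5385
x=-100: |R|=0.7857
θ=11/20≥1/2 ⇒ |1+9/20x|<|1−11/20x| ∀x<0 ⇒ stable on all of ℝ⁻.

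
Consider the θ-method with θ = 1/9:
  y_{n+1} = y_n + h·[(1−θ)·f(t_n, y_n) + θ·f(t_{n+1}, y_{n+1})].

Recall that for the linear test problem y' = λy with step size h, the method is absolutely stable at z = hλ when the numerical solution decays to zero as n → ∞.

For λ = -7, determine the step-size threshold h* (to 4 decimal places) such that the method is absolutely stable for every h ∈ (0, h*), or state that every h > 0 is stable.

(-2.5714,0); λ=-7 ⇒ h* = (18/7)/7 = 0.3673.

Test eqn y'=λy, z=hλ:
  y_{n+1} = y_n + z·[8/9·y_n + 1/9·y_{n+1}] ⇒ (1 − 1/9z)y_{n+1} = (1 + 8/9z)y_n
  R(z) = (1 + 8/9z)/(1 − 1/9z).

Solve |R(x)|<1 on ℝ⁻.
x=-0.59: |R|=0.4463
R=−1: 1+8/9x = −1+1/9x ⇒ -7/9x=2 ⇒ x=2/(-7/9)=-2.5714
Confirm numerically:
  x=-2.029: |R|=0.65573 <1
  x=-2.005: |R|=0.63971 <1
  x=-1.335: |R|=0.16255 <1
  x=-1.140: |R|=0.01183 <1
  x=-2.965: |R|=1.23025 >1
  x=-2.687: |R|=1.06922 >1
So |R|<1 on (-2.5714, 0).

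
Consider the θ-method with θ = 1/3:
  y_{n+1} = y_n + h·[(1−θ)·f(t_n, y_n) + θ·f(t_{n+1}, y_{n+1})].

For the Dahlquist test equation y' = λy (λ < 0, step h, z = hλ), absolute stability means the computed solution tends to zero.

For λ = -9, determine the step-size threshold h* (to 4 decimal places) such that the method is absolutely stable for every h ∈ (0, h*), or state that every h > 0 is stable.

With y'=λy (z=hλ):
  y_{n+1} = y_n + z·[2/3·y_n + 1/3·y_{n+1}] ⇒ (1 − 1/3z)y_{n+1} = (1 + 2/3z)y_n
  R(z) = (1 + 2/3z)/(1 − 1/3z).

Solve |R(x)|<1 on ℝ⁻.
x=-0.71: |R|=0.4259
R=−1: 1+2/3x = −1+1/3x ⇒ -1/3x=2 ⇒ x=2/(-1/3)=-6.0000
Confirm numerically:
  x=-5.217: |R|=0.90471 <1
  x=-3.503: |R|=0.61602 <1
  x=-2.825: |R|=0.45494 <1
  x=-2.457: |R|=0.35074 <1
  x=-6.343: |R|=1.03671 >1
  x=-6.140: |R|=1.01532 >1
  x=-6.113: |R|=1.01240 >1
Stable set (-6.0000, 0).

(-6.0000,0); λ=-9 ⇒ h* = (6)/9 = 0.6667.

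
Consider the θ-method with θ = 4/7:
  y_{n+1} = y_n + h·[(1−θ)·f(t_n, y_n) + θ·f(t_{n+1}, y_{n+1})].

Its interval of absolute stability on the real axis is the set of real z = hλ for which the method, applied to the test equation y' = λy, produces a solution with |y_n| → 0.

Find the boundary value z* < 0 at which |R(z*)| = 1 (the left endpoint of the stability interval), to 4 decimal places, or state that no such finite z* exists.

Set f=λy, z=hλ:
  y_{n+1} = y_n + z·[3/7·y_n + 4/7·y_{n+1}] ⇒ (1 − 4/7z)y_{n+1} = (1 + 3/7z)y_n
  Hence R(z) = (1 + 3/7z)/(1 − 4/7z).

Boundary: |R(x)|=1, x<0.
x=-0.53: |R|=0.5932
x=-2: |R|=0.0667
x=-10: |R|=0.4894
x=-100: |R|=0.7199
θ=4/7≥1/2 ⇒ |1+3/7x|<|1−4/7x| ∀x<0 ⇒ stable on all of ℝ⁻.

(−∞, 0) — no finite endpoint.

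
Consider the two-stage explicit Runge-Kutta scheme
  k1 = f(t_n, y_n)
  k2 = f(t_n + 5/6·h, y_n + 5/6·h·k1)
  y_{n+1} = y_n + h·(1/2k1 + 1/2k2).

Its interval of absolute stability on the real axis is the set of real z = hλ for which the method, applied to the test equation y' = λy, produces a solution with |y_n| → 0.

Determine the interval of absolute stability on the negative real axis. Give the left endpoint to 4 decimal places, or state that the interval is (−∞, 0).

With y'=λy (z=hλ):
  k1=λy_n ⇒ h·k1=z·y_n;  k2=λ(1+5/6z)y_n ⇒ h·k2=z(1+5/6z)y_n
  y_{n+1}/y_n = 1 + 1/2z + 1/2z(1+5/6z) = 1 + z + 5/12z²
  so R(z) = 1 + z + 5/12z².

Find x<0 with |R(x)|<1.
x=-1.06: |R|=0.4082
R=1: x+5/12x²=0 ⇒ x=−12/5=-2.4000; min R=1−1/(4·5/12)=0.4000>−1
Confirm numerically:
  x=-2.251: |R|=0.86025 <1
  x=-1.629: |R|=0.47668 <1
  x=-1.317: |R|=0.40570 <1
  x=-1.108: |R|=0.40353 <1
  x=-2.717: |R|=1.35887 >1
  x=-2.500: |R|=1.10417 >1
Stable set (-2.4000, 0).

z∈(-2.4000,0).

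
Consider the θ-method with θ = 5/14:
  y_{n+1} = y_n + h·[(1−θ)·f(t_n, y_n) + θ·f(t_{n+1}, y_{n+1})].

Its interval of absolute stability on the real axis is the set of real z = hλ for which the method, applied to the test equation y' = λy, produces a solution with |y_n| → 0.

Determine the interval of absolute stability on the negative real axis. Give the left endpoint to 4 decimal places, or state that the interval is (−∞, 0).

Test eqn y'=λy, z=hλ:
  y_{n+1} = y_n + z·[9/14·y_n + 5/14·y_{n+1}] ⇒ (1 − 5/14z)y_{n+1} = (1 + 9/14z)y_n
  ⇒ R(z) = (1 + 9/14z)/(1 − 5/14z).

Need |R(x)|<1, x<0.
x=-0.86: |R|=0.3421
R=−1: 1+9/14x = −1+5/14x ⇒ -2/7x=2 ⇒ x=2/(-2/7)=-7.0000
Confirm numerically:
  x=-6.734: |R|=0.97768 <1
  x=-5.298: |R|=0.83186 <1
  x=-4.817: |R|=0.77072 <1
  x=-7.431: |R|=1.03370 >1
  x=-7.161: |R|=1.01293 >1
  x=-7.140: |R|=1.01127 >1
Interval (-7.0000, 0).

z∈(-7.0000,0).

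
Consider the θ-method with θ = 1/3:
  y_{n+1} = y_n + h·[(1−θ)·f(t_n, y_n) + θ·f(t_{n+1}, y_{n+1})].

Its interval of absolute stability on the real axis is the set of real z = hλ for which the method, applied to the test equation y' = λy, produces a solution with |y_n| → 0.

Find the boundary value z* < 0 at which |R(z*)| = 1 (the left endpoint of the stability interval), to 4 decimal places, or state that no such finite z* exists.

z* = -6.0000.

Set f=λy, z=hλ:
  y_{n+1} = y_n + z·[2/3·y_n + 1/3·y_{n+1}] ⇒ (1 − 1/3z)y_{n+1} = (1 + 2/3z)y_n
  Hence R(z) = (1 + 2/3z)/(1 − 1/3z).

Need |R(x)|<1, x<0.
x=-0.51: |R|=0.5641
R=−1: 1+2/3x = −1+1/3x ⇒ -1/3x=2 ⇒ x=2/(-1/3)=-6.0000
Confirm numerically:
  x=-3.975: |R|=0.70968 <1
  x=-3.750: |R|=0.66667 <1
  x=-3.024: |R|=0.50598 <1
  x=-6.469: |R|=1.04953 >1
  x=-6.170: |R|=1.01854 >1
  x=-6.151: |R|=1.01650 >1
Interval (-6.0000, 0).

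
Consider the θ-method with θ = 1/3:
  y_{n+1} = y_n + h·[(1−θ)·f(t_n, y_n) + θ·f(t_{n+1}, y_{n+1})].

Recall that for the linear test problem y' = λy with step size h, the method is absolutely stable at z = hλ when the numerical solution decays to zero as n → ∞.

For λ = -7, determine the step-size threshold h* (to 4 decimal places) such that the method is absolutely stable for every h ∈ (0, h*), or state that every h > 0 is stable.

Set f=λy, z=hλ:
  y_{n+1} = y_n + z·[2/3·y_n + 1/3·y_{n+1}] ⇒ (1 − 1/3z)y_{n+1} = (1 + 2/3z)y_n
  R(z) = (1 + 2/3z)/(1 − 1/3z).

Find x<0 with |R(x)|<1.
x=-0.33: |R|=0.7027
R=−1: 1+2/3x = −1+1/3x ⇒ -1/3x=2 ⇒ x=2/(-1/3)=-6.0000
Confirm numerically:
  x=-5.688: |R|=0.96409 <1
  x=-5.435: |R|=0.93302 <1
  x=-4.966: |R|=0.87020 <1
  x=-3.449: |R|=0.60443 <1
  x=-6.142: |R|=1.01553 >1
  x=-6.110: |R|=1.01207 >1
  x=-6.074: |R|=1.00816 >1
Interval (-6.0000, 0).

(-6.0000,0); λ=-7 ⇒ h* = (6)/7 = 0.8571.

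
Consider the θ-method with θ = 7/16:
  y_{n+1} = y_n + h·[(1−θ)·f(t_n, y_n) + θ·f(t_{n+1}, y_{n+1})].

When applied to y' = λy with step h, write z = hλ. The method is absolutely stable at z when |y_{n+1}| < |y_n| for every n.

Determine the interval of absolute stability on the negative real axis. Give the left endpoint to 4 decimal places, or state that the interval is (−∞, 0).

On y'=λy, z=hλ:
  y_{n+1} = y_n + z·[9/16·y_n + 7/16·y_{n+1}] ⇒ (1 − 7/16z)y_{n+1} = (1 + 9/16z)y_n
  so R(z) = (1 + 9/16z)/(1 − 7/16z).

Need |R(x)|<1, x<0.
x=-0.39: |R|=0.6668
R=−1: 1+9/16x = −1+7/16x ⇒ -1/8x=2 ⇒ x=2/(-1/8)=-16.0000
Confirm numerically:
  x=-14.161: |R|=0.96805 <1
  x=-12.823: |R|=0.93992 <1
  x=-9.901: |R|=0.85701 <1
  x=-7.139: |R|=0.73137 <1
  x=-16.550: |R|=1.00834 >1
  x=-16.056: |R|=1.00087 >1
Interval (-16.0000, 0).

(-16.0000, 0).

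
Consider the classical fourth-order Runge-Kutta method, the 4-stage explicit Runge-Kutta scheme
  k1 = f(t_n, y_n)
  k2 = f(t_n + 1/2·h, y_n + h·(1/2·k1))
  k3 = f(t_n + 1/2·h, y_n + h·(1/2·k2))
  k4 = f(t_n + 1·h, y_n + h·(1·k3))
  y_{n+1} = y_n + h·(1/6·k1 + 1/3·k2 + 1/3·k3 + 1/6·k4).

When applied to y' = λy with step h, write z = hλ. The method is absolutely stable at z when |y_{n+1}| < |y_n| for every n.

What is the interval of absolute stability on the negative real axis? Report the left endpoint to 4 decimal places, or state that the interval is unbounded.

(-2.7853, 0).

On y'=λy, z=hλ:
  order 4, 4-stage ⇒ R(z)=1+z+z^2/2+z^3/6+z^4/24
  (e.g. R(-0.38)=0.68392, |R|=0.68392)

Solve |R(x)|<1 on ℝ⁻.
x=-0.38: |R|=0.6839
|R(-3.13)|=1.6569 |R(-1.62)|=0.2706 |R(-0.81)|=0.4474
Bisect:
  x_lo=-3.5501 |R|=2.9129  x_hi=-0.2379 |R|=0.7883
  mid=-1.89400 |R|=0.30342 →hi
  mid=-2.72207 |R|=0.90878 →hi
  mid=-3.13610 |R|=1.67121 →lo
  mid=-2.92908 |R|=1.23933 →lo
  mid=-2.82557 |R|=1.06245 →lo
  mid=-2.77382 |R|=0.98284 →hi
  mid=-2.79970 |R|=1.02193 →lo
  mid=-2.78676 |R|=1.00221 →lo
  ...
  [-2.78534,-2.78514] ⇒ x*=-2.7853
Stable set (-2.7853, 0).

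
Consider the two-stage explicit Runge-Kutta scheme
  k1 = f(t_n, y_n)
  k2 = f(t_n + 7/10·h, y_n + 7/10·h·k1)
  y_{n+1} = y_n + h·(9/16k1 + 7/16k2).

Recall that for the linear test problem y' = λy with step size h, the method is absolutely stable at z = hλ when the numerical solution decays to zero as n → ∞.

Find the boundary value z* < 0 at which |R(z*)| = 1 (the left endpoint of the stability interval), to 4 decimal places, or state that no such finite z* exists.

z* = -3.2653.

On y'=λy, z=hλ:
  k1=λy_n ⇒ h·k1=z·y_n;  k2=λ(1+7/10z)y_n ⇒ h·k2=z(1+7/10z)y_n
  y_{n+1}/y_n = 1 + 9/16z + 7/16z(1+7/10z) = 1 + z + 49/160z²
  Hence R(z) = 1 + z + 49/160z².

Boundary: |R(x)|=1, x<0.
x=-1.62: |R|=0.1837
R=1: x+49/160x²=0 ⇒ x=−160/49=-3.2653; min R=1−1/(4·49/160)=0.1837>−1
Confirm numerically:
  x=-2.905: |R|=0.67945 <1
  x=-2.254: |R|=0.30191 <1
  x=-1.836: |R|=0.19634 <1
  x=-3.428: |R|=1.17080 >1
  x=-3.348: |R|=1.08479 >1
  x=-3.326: |R|=1.06182 >1
Interval (-3.2653, 0).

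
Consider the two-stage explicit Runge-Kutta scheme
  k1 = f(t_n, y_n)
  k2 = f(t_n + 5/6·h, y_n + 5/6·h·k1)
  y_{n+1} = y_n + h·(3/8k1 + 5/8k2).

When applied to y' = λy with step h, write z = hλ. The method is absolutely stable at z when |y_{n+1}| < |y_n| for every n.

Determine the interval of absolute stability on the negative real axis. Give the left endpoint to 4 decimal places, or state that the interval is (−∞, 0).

z∈(-1.9200,0).

On y'=λy, z=hλ:
  k1=λy_n ⇒ h·k1=z·y_n;  k2=λ(1+5/6z)y_n ⇒ h·k2=z(1+5/6z)y_n
  y_{n+1}/y_n = 1 + 3/8z + 5/8z(1+5/6z) = 1 + z + 25/48z²
  ⇒ R(z) = 1 + z + 25/48z².

Boundary: |R(x)|=1, x<0.
x=-1.32: |R|=0.5875
R=1: x+25/48x²=0 ⇒ x=−48/25=-1.9200; min R=1−1/(4·25/48)=0.5200>−1
Confirm numerically:
  x=-1.818: |R|=0.90342 <1
  x=-1.415: |R|=0.62783 <1
  x=-1.041: |R|=0.52342 <1
  x=-0.778: |R|=0.53725 <1
  x=-2.478: |R|=1.72017 >1
  x=-2.060: |R|=1.15021 >1
  x=-2.012: |R|=1.09641 >1
Interval (-1.9200, 0).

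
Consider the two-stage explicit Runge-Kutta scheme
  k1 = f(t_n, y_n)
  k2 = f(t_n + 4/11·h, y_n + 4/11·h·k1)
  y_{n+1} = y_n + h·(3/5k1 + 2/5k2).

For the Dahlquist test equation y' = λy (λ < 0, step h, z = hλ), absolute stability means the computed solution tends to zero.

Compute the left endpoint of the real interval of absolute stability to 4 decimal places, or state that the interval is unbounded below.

On y'=λy, z=hλ:
  k1=λy_n ⇒ h·k1=z·y_n;  k2=λ(1+4/11z)y_n ⇒ h·k2=z(1+4/11z)y_n
  y_{n+1}/y_n = 1 + 3/5z + 2/5z(1+4/11z) = 1 + z + 8/55z²
  R(z) = 1 + z + 8/55z².

Solve |R(x)|<1 on ℝ⁻.
x=-0.63: |R|=0.4277
R=1: x+8/55x²=0 ⇒ x=−55/8=-6.8750; min R=1−1/(4·8/55)=-0.7188>−1
Confirm numerically:
  x=-6.766: |R|=0.89273 <1
  x=-6.595: |R|=0.73140 <1
  x=-6.525: |R|=0.66782 <1
  x=-4.213: |R|=0.63127 <1
  x=-7.128: |R|=1.26231 >1
  x=-6.937: |R|=1.06256 >1
So |R|<1 on (-6.8750, 0).

left endpoint -6.8750.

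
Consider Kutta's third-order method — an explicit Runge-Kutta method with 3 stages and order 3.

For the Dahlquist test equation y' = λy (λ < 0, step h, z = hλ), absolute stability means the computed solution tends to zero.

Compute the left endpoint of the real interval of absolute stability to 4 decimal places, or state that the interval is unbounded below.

Set f=λy, z=hλ:
  order 3, 3-stage ⇒ R(z)=1+z+z^2/2+z^3/6
  (e.g. R(-1.73)=-0.09650, |R|=0.09650)

Boundary: |R(x)|=1, x<0.
x=-1.73: |R|=0.0965
|R(-1.89)|=0.2292 |R(-1.32)|=0.1679 |R(-1.27)|=0.1951
Bisect:
  x_lo=-3.1038 |R|=2.2703  x_hi=-0.2285 |R|=0.7956
  mid=-1.66615 |R|=0.04901 →hi
  mid=-2.38495 |R|=0.80189 →hi
  mid=-2.74435 |R|=1.42345 →lo
  mid=-2.56465 |R|=1.08741 →lo
  mid=-2.47480 |R|=0.93869 →hi
  mid=-2.51973 |R|=1.01152 →lo
  mid=-2.49726 |R|=0.97473 →hi
  ...
  [-2.51288,-2.51271] ⇒ x*=-2.5127
Interval (-2.5127, 0).

left endpoint -2.5127.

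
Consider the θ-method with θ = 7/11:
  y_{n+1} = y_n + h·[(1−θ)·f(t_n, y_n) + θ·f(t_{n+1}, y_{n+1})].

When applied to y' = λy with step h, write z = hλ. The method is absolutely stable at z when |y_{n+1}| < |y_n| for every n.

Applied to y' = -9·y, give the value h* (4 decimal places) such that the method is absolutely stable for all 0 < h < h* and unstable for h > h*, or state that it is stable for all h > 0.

unbounded; (−∞, 0). Any h>0 works for λ=-9.

Test eqn y'=λy, z=hλ:
  y_{n+1} = y_n + z·[4/11·y_n + 7/11·y_{n+1}] ⇒ (1 − 7/11z)y_{n+1} = (1 + 4/11z)y_n
  so R(z) = (1 + 4/11z)/(1 − 7/11z).

Need |R(x)|<1, x<0.
x=-1.67: |R|=0.1904
x=-2: |R|=0.1200
x=-10: |R|=0.3580
x=-100: |R|=0.5471
θ=7/11≥1/2 ⇒ |1+4/11x|<|1−7/11x| ∀x<0 ⇒ interval (−∞,0).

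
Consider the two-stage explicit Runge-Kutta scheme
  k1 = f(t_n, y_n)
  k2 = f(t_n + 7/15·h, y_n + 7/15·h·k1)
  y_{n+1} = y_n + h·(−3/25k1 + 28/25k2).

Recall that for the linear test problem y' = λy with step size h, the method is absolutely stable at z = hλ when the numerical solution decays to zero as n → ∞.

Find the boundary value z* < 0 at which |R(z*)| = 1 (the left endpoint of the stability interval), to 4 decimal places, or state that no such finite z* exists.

Test eqn y'=λy, z=hλ:
  k1=λy_n ⇒ h·k1=z·y_n;  k2=λ(1+7/15z)y_n ⇒ h·k2=z(1+7/15z)y_n
  y_{n+1}/y_n = 1 − 3/25z + 28/25z(1+7/15z) = 1 + z + 196/375z²
  ⇒ R(z) = 1 + z + 196/375z².

Boundary: |R(x)|=1, x<0.
x=-1.46: |R|=0.6541
R=1: x+196/375x²=0 ⇒ x=−375/196=-1.9133; min R=1−1/(4·196/375)=0.5217>−1
Confirm numerically:
  x=-1.280: |R|=0.57634 <1
  x=-1.185: |R|=0.54894 <1
  x=-1.181: |R|=0.54800 <1
  x=-0.816: |R|=0.53202 <1
  x=-2.384: |R|=1.58655 >1
  x=-2.381: |R|=1.58208 >1
So |R|<1 on (-1.9133, 0).

left endpoint -1.9133.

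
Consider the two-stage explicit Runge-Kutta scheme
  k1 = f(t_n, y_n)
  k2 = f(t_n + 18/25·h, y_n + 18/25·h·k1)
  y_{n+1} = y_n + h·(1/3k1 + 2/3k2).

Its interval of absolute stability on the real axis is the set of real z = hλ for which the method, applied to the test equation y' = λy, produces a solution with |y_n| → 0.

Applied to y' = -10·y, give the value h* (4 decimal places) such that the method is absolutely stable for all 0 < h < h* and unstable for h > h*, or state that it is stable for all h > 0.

(-2.0833,0); λ=-10 ⇒ h* = (25/12)/10 = 0.2083.

Test eqn y'=λy, z=hλ:
  k1=λy_n ⇒ h·k1=z·y_n;  k2=λ(1+18/25z)y_n ⇒ h·k2=z(1+18/25z)y_n
  y_{n+1}/y_n = 1 + 1/3z + 2/3z(1+18/25z) = 1 + z + 12/25z²
  R(z) = 1 + z + 12/25z².

Find x<0 with |R(x)|<1.
x=-1.53: |R|=0.5936
R=1: x+12/25x²=0 ⇒ x=−25/12=-2.0833; min R=1−1/(4·12/25)=0.4792>−1
Confirm numerically:
  x=-2.042: |R|=0.95949 <1
  x=-1.500: |R|=0.58000 <1
  x=-1.455: |R|=0.56117 <1
  x=-2.379: |R|=1.33763 >1
  x=-2.130: |R|=1.04771 >1
So |R|<1 on (-2.0833, 0).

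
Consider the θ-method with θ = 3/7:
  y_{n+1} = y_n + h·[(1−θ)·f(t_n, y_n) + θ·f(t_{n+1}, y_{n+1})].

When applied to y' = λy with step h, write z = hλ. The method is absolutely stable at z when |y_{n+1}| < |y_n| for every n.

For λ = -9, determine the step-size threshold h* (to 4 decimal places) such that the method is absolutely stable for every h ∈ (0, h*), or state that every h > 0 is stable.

With y'=λy (z=hλ):
  y_{n+1} = y_n + z·[4/7·y_n + 3/7·y_{n+1}] ⇒ (1 − 3/7z)y_{n+1} = (1 + 4/7z)y_n
  so R(z) = (1 + 4/7z)/(1 − 3/7z).

Boundary: |R(x)|=1, x<0.
x=-1.01: |R|=0.2951
R=−1: 1+4/7x = −1+3/7x ⇒ -1/7x=2 ⇒ x=2/(-1/7)=-14.0000
Confirm numerically:
  x=-13.710: |R|=0.99397 <1
  x=-9.426: |R|=0.87034 <1
  x=-8.324: |R|=0.82247 <1
  x=-14.368: |R|=1.00734 >1
  x=-14.230: |R|=1.00463 >1
  x=-14.085: |R|=1.00173 >1
Interval (-14.0000, 0).

(-14.0000,0); λ=-9 ⇒ h* = (14)/9 = 1.5556.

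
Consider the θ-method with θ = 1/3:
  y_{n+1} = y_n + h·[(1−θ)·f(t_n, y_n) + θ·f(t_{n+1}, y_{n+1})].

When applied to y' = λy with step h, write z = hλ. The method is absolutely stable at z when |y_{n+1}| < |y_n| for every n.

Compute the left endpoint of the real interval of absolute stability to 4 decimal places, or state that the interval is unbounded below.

z* = -6.0000.

Set f=λy, z=hλ:
  y_{n+1} = y_n + z·[2/3·y_n + 1/3·y_{n+1}] ⇒ (1 − 1/3z)y_{n+1} = (1 + 2/3z)y_n
  Hence R(z) = (1 + 2/3z)/(1 − 1/3z).

Need |R(x)|<1, x<0.
x=-1.33: |R|=0.0785
R=−1: 1+2/3x = −1+1/3x ⇒ -1/3x=2 ⇒ x=2/(-1/3)=-6.0000
Confirm numerically:
  x=-4.282: |R|=0.76408 <1
  x=-3.891: |R|=0.69395 <1
  x=-3.066: |R|=0.51632 <1
  x=-2.617: |R|=0.39772 <1
  x=-6.312: |R|=1.03351 >1
  x=-6.280: |R|=1.03017 >1
  x=-6.119: |R|=1.01305 >1
Stable set (-6.0000, 0).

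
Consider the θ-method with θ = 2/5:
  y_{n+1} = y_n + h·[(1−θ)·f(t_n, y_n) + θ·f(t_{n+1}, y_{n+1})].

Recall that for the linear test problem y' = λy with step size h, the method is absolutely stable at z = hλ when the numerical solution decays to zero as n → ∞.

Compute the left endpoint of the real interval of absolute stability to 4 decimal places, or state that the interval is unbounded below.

left endpoint -10.0000.

On y'=λy, z=hλ:
  y_{n+1} = y_n + z·[3/5·y_n + 2/5·y_{n+1}] ⇒ (1 − 2/5z)y_{n+1} = (1 + 3/5z)y_n
  so R(z) = (1 + 3/5z)/(1 − 2/5z).

Boundary: |R(x)|=1, x<0.
x=-0.69: |R|=0.4592
R=−1: 1+3/5x = −1+2/5x ⇒ -1/5x=2 ⇒ x=2/(-1/5)=-10.0000
Confirm numerically:
  x=-7.311: |R|=0.86296 <1
  x=-6.256: |R|=0.78620 <1
  x=-6.184: |R|=0.78029 <1
  x=-5.289: |R|=0.69759 <1
  x=-10.334: |R|=1.01301 >1
  x=-10.079: |R|=1.00314 >1
So |R|<1 on (-10.0000, 0).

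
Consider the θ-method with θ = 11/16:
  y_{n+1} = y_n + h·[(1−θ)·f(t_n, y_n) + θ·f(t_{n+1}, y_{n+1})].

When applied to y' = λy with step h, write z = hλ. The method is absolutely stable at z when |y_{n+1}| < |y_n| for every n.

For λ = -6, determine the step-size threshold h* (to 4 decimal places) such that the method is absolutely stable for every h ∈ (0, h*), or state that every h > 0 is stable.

Set f=λy, z=hλ:
  y_{n+1} = y_n + z·[5/16·y_n + 11/16·y_{n+1}] ⇒ (1 − 11/16z)y_{n+1} = (1 + 5/16z)y_n
  Hence R(z) = (1 + 5/16z)/(1 − 11/16z).

Solve |R(x)|<1 on ℝ⁻.
x=-0.82: |R|=0.4756
x=-2: |R|=0.1579
x=-10: |R|=0.2698
x=-100: |R|=0.4337
θ=11/16≥1/2 ⇒ |1+5/16x|<|1−11/16x| ∀x<0 ⇒ interval (−∞,0).

(−∞, 0) — no finite endpoint. Any h>0 works for λ=-6.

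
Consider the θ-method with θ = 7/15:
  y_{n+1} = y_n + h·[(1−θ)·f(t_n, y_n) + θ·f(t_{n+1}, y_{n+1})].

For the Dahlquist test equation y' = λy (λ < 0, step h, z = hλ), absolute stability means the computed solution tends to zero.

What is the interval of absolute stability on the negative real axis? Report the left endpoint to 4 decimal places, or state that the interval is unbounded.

(-30.0000, 0).

On y'=λy, z=hλ:
  y_{n+1} = y_n + z·[8/15·y_n + 7/15·y_{n+1}] ⇒ (1 − 7/15z)y_{n+1} = (1 + 8/15z)y_n
  ⇒ R(z) = (1 + 8/15z)/(1 − 7/15z).

Need |R(x)|<1, x<0.
x=-1.59: |R|=0.0873
R=−1: 1+8/15x = −1+7/15x ⇒ -1/15x=2 ⇒ x=2/(-1/15)=-30.0000
Confirm numerically:
  x=-28.971: |R|=0.99528 <1
  x=-21.840: |R|=0.95139 <1
  x=-16.561: |R|=0.89736 <1
  x=-30.461: |R|=1.00202 >1
  x=-30.062: |R|=1.00028 >1
  x=-30.029: |R|=1.00013 >1
Stable set (-30.0000, 0).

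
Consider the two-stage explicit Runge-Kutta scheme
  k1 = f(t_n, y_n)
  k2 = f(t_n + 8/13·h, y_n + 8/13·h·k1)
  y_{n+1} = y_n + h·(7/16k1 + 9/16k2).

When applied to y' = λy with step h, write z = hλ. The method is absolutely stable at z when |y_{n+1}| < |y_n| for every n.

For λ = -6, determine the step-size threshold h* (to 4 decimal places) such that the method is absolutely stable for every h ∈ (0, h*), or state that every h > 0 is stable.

(-2.8889,0); λ=-6 ⇒ h* = (26/9)/6 = 0.4815.

Test eqn y'=λy, z=hλ:
  k1=λy_n ⇒ h·k1=z·y_n;  k2=λ(1+8/13z)y_n ⇒ h·k2=z(1+8/13z)y_n
  y_{n+1}/y_n = 1 + 7/16z + 9/16z(1+8/13z) = 1 + z + 9/26z²
  R(z) = 1 + z + 9/26z².

Boundary: |R(x)|=1, x<0.
x=-1.79: |R|=0.3191
R=1: x+9/26x²=0 ⇒ x=−26/9=-2.8889; min R=1−1/(4·9/26)=0.2778>−1
Confirm numerically:
  x=-2.361: |R|=0.56857 <1
  x=-1.735: |R|=0.30700 <1
  x=-1.614: |R|=0.28773 <1
  x=-3.189: |R|=1.33129 >1
  x=-3.074: |R|=1.19697 >1
Interval (-2.8889, 0).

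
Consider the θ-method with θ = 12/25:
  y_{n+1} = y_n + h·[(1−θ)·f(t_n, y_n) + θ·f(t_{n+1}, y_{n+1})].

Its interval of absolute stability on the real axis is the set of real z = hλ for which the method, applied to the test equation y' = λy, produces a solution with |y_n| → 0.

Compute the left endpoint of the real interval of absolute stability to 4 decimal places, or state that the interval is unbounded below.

z* = -50.0000.

Test eqn y'=λy, z=hλ:
  y_{n+1} = y_n + z·[13/25·y_n + 12/25·y_{n+1}] ⇒ (1 − 12/25z)y_{n+1} = (1 + 13/25z)y_n
  so R(z) = (1 + 13/25z)/(1 − 12/25z).

Boundary: |R(x)|=1, x<0.
x=-1.79: |R|=0.0372
R=−1: 1+13/25x = −1+12/25x ⇒ -1/25x=2 ⇒ x=2/(-1/25)=-50.0000
Confirm numerically:
  x=-44.076: |R|=0.98931 <1
  x=-37.231: |R|=0.97293 <1
  x=-31.713: |R|=0.95491 <1
  x=-31.449: |R|=0.95390 <1
  x=-50.509: |R|=1.00081 >1
  x=-50.484: |R|=1.00077 >1
  x=-50.316: |R|=1.00050 >1
Interval (-50.0000, 0).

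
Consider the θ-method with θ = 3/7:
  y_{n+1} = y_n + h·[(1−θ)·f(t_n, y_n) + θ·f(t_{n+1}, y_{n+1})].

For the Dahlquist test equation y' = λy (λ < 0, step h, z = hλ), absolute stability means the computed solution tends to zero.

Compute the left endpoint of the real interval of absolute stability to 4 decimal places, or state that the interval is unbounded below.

z* = -14.0000.

On y'=λy, z=hλ:
  y_{n+1} = y_n + z·[4/7·y_n + 3/7·y_{n+1}] ⇒ (1 − 3/7z)y_{n+1} = (1 + 4/7z)y_n
  Hence R(z) = (1 + 4/7z)/(1 − 3/7z).

Boundary: |R(x)|=1, x<0.
x=-1.79: |R|=0.0129
R=−1: 1+4/7x = −1+3/7x ⇒ -1/7x=2 ⇒ x=2/(-1/7)=-14.0000
Confirm numerically:
  x=-12.374: |R|=0.96315 <1
  x=-12.139: |R|=0.95714 <1
  x=-10.233: |R|=0.90008 <1
  x=-14.130: |R|=1.00263 >1
  x=-14.125: |R|=1.00253 >1
So |R|<1 on (-14.0000, 0).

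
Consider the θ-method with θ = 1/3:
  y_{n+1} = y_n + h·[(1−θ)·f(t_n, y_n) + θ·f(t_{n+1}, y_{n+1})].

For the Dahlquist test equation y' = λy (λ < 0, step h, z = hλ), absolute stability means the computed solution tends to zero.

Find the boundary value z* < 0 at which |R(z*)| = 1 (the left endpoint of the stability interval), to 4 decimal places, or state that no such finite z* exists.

left endpoint -6.0000.

With y'=λy (z=hλ):
  y_{n+1} = y_n + z·[2/3·y_n + 1/3·y_{n+1}] ⇒ (1 − 1/3z)y_{n+1} = (1 + 2/3z)y_n
  Hence R(z) = (1 + 2/3z)/(1 − 1/3z).

Find x<0 with |R(x)|<1.
x=-0.89: |R|=0.3136
R=−1: 1+2/3x = −1+1/3x ⇒ -1/3x=2 ⇒ x=2/(-1/3)=-6.0000
Confirm numerically:
  x=-5.971: |R|=0.99677 <1
  x=-4.199: |R|=0.74983 <1
  x=-3.659: |R|=0.64845 <1
  x=-6.115: |R|=1.01262 >1
  x=-6.084: |R|=1.00925 >1
Stable set (-6.0000, 0).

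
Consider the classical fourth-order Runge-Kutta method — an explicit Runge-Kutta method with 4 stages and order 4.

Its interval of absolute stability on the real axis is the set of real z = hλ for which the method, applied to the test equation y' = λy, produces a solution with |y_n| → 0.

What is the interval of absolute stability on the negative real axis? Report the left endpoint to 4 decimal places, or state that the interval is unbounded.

(-2.7853, 0).

With y'=λy (z=hλ):
  order 4, 4-stage ⇒ R(z)=1+z+z^2/2+z^3/6+z^4/24
  (e.g. R(-1.32)=0.29437, |R|=0.29437)

Boundary: |R(x)|=1, x<0.
x=-1.32: |R|=0.2944
|R(-3.1)|=1.5878 |R(-1.74)|=0.2777 |R(-1)|=0.3750
Bisect:
  x_lo=-3.6360 |R|=3.2453  x_hi=-0.3256 |R|=0.7221
  mid=-1.98081 |R|=0.32712 →hi
  mid=-2.80842 |R|=1.03543 →lo
  mid=-2.39462 |R|=0.55399 →hi
  mid=-2.60152 |R|=0.75648 →hi
  mid=-2.70497 |R|=0.88550 →hi
  mid=-2.75670 |R|=0.95773 →hi
  mid=-2.78256 |R|=0.99589 →hi
  mid=-2.79549 |R|=1.01548 →lo
  mid=-2.78902 |R|=1.00564 →lo
  mid=-2.78579 |R|=1.00075 →lo
  ...
  [-2.78539,-2.78519] ⇒ x*=-2.7853
So |R|<1 on (-2.7853, 0).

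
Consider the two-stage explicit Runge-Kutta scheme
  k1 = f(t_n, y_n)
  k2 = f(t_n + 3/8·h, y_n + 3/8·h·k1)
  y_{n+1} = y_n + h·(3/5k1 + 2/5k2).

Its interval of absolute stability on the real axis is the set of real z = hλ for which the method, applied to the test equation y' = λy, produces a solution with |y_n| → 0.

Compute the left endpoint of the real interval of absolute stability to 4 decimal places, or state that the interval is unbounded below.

z* = -6.6667.

Test eqn y'=λy, z=hλ:
  k1=λy_n ⇒ h·k1=z·y_n;  k2=λ(1+3/8z)y_n ⇒ h·k2=z(1+3/8z)y_n
  y_{n+1}/y_n = 1 + 3/5z + 2/5z(1+3/8z) = 1 + z + 3/20z²
  ⇒ R(z) = 1 + z + 3/20z².

Solve |R(x)|<1 on ℝ⁻.
x=-1.68: |R|=0.2566
R=1: x+3/20x²=0 ⇒ x=−20/3=-6.6667; min R=1−1/(4·3/20)=-0.6667>−1
Confirm numerically:
  x=-5.874: |R|=0.30158 <1
  x=-5.600: |R|=0.10400 <1
  x=-2.751: |R|=0.61580 <1
  x=-7.220: |R|=1.59926 >1
  x=-6.842: |R|=1.17994 >1
  x=-6.747: |R|=1.08130 >1
Stable set (-6.6667, 0).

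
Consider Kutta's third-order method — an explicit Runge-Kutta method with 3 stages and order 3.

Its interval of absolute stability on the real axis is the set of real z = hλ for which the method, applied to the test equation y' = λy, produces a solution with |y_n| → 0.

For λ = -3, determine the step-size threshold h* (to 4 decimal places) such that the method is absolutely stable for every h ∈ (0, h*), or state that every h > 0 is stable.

Set f=λy, z=hλ:
  order 3, 3-stage ⇒ R(z)=1+z+z^2/2+z^3/6
  (e.g. R(-0.82)=0.42431, |R|=0.42431)

Boundary: |R(x)|=1, x<0.
x=-0.82: |R|=0.4243
|R(-2.77)|=1.4759 |R(-2.37)|=0.7802 |R(-1.74)|=0.1042
Bisect:
  x_lo=-3.1960 |R|=2.5298  x_hi=-0.2670 |R|=0.7655
  mid=-1.73153 |R|=0.09767 →hi
  mid=-2.46379 |R|=0.92130 →hi
  mid=-2.82992 |R|=1.60290 →lo
  mid=-2.64685 |R|=1.23450 →lo
  mid=-2.55532 |R|=1.07138 →lo
  mid=-2.50955 |R|=0.99476 →hi
  mid=-2.53244 |R|=1.03267 →lo
  ...
  [-2.51277,-2.51259] ⇒ x*=-2.5127
Interval (-2.5127, 0).

(-2.5127,0); λ=-3 ⇒ h* = 0.8376.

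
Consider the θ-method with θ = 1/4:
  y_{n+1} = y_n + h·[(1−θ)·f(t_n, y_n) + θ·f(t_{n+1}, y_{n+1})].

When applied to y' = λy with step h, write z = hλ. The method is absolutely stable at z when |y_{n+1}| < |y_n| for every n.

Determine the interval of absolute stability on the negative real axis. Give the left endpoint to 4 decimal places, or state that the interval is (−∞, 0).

z∈(-4.0000,0).

With y'=λy (z=hλ):
  y_{n+1} = y_n + z·[3/4·y_n + 1/4·y_{n+1}] ⇒ (1 − 1/4z)y_{n+1} = (1 + 3/4z)y_n
  R(z) = (1 + 3/4z)/(1 − 1/4z).

Find x<0 with |R(x)|<1.
x=-0.55: |R|=0.5165
R=−1: 1+3/4x = −1+1/4x ⇒ -1/2x=2 ⇒ x=2/(-1/2)=-4.0000
Confirm numerically:
  x=-3.425: |R|=0.84512 <1
  x=-2.499: |R|=0.53808 <1
  x=-2.230: |R|=0.43178 <1
  x=-4.481: |R|=1.11343 >1
  x=-4.266: |R|=1.06436 >1
Stable set (-4.0000, 0).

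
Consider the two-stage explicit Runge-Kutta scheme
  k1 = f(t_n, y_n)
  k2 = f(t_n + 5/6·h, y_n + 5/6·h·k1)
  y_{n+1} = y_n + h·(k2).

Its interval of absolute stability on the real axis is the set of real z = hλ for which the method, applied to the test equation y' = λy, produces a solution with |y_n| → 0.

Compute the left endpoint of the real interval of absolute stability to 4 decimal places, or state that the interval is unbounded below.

Test eqn y'=λy, z=hλ:
  k1=λy_n ⇒ h·k1=z·y_n;  k2=λ(1+5/6z)y_n ⇒ h·k2=z(1+5/6z)y_n
  y_{n+1}/y_n = 1 + z(1+5/6z) = 1 + z + 5/6z²
  R(z) = 1 + z + 5/6z².

Find x<0 with |R(x)|<1.
x=-0.62: |R|=0.7003
R=1: x+5/6x²=0 ⇒ x=−6/5=-1.2000; min R=1−1/(4·5/6)=0.7000>−1
Confirm numerically:
  x=-1.090: |R|=0.90008 <1
  x=-1.015: |R|=0.84352 <1
  x=-0.857: |R|=0.75504 <1
  x=-0.515: |R|=0.70602 <1
  x=-1.701: |R|=1.71017 >1
  x=-1.684: |R|=1.67921 >1
  x=-1.284: |R|=1.08988 >1
Stable set (-1.2000, 0).

z* = -1.2000.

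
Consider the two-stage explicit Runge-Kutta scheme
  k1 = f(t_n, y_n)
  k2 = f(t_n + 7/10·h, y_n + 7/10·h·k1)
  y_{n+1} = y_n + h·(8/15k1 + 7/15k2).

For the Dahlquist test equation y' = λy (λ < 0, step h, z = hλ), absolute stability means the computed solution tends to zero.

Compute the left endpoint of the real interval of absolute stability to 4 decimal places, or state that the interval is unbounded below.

Set f=λy, z=hλ:
  k1=λy_n ⇒ h·k1=z·y_n;  k2=λ(1+7/10z)y_n ⇒ h·k2=z(1+7/10z)y_n
  y_{n+1}/y_n = 1 + 8/15z + 7/15z(1+7/10z) = 1 + z + 49/150z²
  ⇒ R(z) = 1 + z + 49/150z².

Solve |R(x)|<1 on ℝ⁻.
x=-1.02: |R|=0.3199
R=1: x+49/150x²=0 ⇒ x=−150/49=-3.0612; min R=1−1/(4·49/150)=0.2347>−1
Confirm numerically:
  x=-3.014: |R|=0.95350 <1
  x=-1.952: |R|=0.29270 <1
  x=-1.914: |R|=0.28271 <1
  x=-1.671: |R|=0.24113 <1
  x=-3.257: |R|=1.20830 >1
  x=-3.170: |R|=1.11264 >1
Stable set (-3.0612, 0).

left endpoint -3.0612.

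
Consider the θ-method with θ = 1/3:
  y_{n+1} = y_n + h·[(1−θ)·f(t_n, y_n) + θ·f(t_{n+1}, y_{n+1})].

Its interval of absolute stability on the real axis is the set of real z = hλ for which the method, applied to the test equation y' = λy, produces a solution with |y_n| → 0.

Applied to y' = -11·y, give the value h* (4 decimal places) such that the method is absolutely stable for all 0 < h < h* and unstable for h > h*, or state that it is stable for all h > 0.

Test eqn y'=λy, z=hλ:
  y_{n+1} = y_n + z·[2/3·y_n + 1/3·y_{n+1}] ⇒ (1 − 1/3z)y_{n+1} = (1 + 2/3z)y_n
  Hence R(z) = (1 + 2/3z)/(1 − 1/3z).

Find x<0 with |R(x)|<1.
x=-1.08: |R|=0.2059
R=−1: 1+2/3x = −1+1/3x ⇒ -1/3x=2 ⇒ x=2/(-1/3)=-6.0000
Confirm numerically:
  x=-5.263: |R|=0.91081 <1
  x=-5.217: |R|=0.90471 <1
  x=-3.585: |R|=0.63326 <1
  x=-3.556: |R|=0.62721 <1
  x=-6.549: |R|=1.05749 >1
  x=-6.400: |R|=1.04255 >1
So |R|<1 on (-6.0000, 0).

(-6.0000,0); λ=-11 ⇒ h* = (6)/11 = 0.5455.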